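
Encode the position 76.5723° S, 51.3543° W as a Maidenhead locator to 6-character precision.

GB43hk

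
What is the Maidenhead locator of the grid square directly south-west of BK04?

AK93

Longitude square 0; −1 → -1, wraps to 9, carry into field.
Longitude field B = 1; −1 → 0 = A.
Latitude square 4; −1 → 3.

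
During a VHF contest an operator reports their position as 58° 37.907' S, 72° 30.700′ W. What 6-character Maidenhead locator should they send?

FD31ri

Add 180° to longitude and 90° to latitude: 107.4883, 31.3682.
Field: 107.4883/20 → 5 → F, 31.3682/10 → 3 → D; chars FD.
Square: 7.4883/2 → 3, 1.3682/1 → 1; chars 31.
Subsquare: 1.4883/0.0833333 → 17 → r, 0.3682/0.0416667 → 8 → i; chars ri.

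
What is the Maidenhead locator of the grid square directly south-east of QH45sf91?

QH45tf00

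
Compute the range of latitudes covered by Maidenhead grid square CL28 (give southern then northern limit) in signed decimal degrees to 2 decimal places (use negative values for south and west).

28.00, 29.00

Field C=2, L=11: +2·20° lon, +11·10° lat → SW at lon -140°, lat 20°.
Square 2, 8: +2·2° lon, +8·1° lat → SW at lon -136°, lat 28°.
Cell spans 2° lon × 1° lat.
south 28.00, north 29.00.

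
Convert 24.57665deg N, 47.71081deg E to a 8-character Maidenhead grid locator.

LL34un58

Offset from 180°W / 90°S: lon 227.71081°, lat 114.57665°.
Field: lon ⌊227.71081/20⌋ = 11 → L; lat ⌊114.57665/10⌋ = 11 → L.
Square: lon ⌊7.71081/2⌋ = 3; lat ⌊4.57665/1⌋ = 4.
Subsquare: lon ⌊1.71081/0.0833333⌋ = 20 → u; lat ⌊0.57665/0.0416667⌋ = 13 → n.
Extended square: lon ⌊0.04414/0.00833333⌋ = 5; lat ⌊0.03498/0.00416667⌋ = 8.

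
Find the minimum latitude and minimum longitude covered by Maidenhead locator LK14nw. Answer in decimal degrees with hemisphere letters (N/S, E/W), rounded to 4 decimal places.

Field L=11, K=10: +11·20° lon, +10·10° lat → SW at lon 40°, lat 10°.
Square 1, 4: +1·2° lon, +4·1° lat → SW at lon 42°, lat 14°.
Subsquare n=13, w=22: +13·0.0833333° lon, +22·0.0416667° lat → SW at lon 43.0833°, lat 14.9167°.
latitude 14.9167° N, longitude 43.0833° E.

14.9167° N, 43.0833° E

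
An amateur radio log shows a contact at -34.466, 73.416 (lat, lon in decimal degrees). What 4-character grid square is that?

MF65

Add 180° to longitude and 90° to latitude: 253.42, 55.53.
Field: 253.42/20 → 12 → M, 55.53/10 → 5 → F; chars MF.
Square: 13.42/2 → 6, 5.53/1 → 5; chars 65.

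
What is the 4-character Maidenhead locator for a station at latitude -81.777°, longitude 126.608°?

PA38

Add 180° to longitude and 90° to latitude: 306.61, 8.22.
Field (20°×10°, letters A–R): lon ⌊306.61/20⌋ = 15 → P; lat ⌊8.22/10⌋ = 0 → A.
Square (2°×1°, digits 0–9): lon ⌊6.61/2⌋ = 3; lat ⌊8.22/1⌋ = 8.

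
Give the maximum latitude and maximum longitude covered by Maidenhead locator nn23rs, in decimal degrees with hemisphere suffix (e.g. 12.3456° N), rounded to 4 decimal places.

43.7917° N, 85.5000° E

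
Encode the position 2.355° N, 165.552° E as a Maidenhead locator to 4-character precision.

RJ22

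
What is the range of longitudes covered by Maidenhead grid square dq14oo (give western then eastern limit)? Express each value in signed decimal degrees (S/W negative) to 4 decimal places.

Field D=3, Q=16: +3·20° lon, +16·10° lat → SW at lon -120°, lat 70°.
Square 1, 4: +1·2° lon, +4·1° lat → SW at lon -118°, lat 74°.
Subsquare o=14, o=14: +14·0.0833333° lon, +14·0.0416667° lat → SW at lon -116.833°, lat 74.5833°.
Cell spans 0.0833333° lon × 0.0416667° lat.
west -116.8333, east -116.7500.

-116.8333, -116.7500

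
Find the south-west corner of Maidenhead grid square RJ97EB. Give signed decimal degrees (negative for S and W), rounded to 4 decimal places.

7.0417, 178.3333

Field R=17, J=9: +17·20° lon, +9·10° lat → SW at lon 160°, lat 0°.
Square 9, 7: +9·2° lon, +7·1° lat → SW at lon 178°, lat 7°.
Subsquare e=4, b=1: +4·0.0833333° lon, +1·0.0416667° lat → SW at lon 178.333°, lat 7.04167°.
latitude 7.0417, longitude 178.3333.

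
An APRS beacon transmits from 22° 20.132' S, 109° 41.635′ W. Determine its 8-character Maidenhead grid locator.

DG57dp69

Shift to the Maidenhead origin (180°W, 90°S): lon 70.30608, lat 67.66447.
Field: 70.30608/20 → 3 → D, 67.66447/10 → 6 → G; chars DG.
Square: 10.30608/2 → 5, 7.66447/1 → 7; chars 57.
Subsquare: 0.30608/0.0833333 → 3 → d, 0.66447/0.0416667 → 15 → p; chars dp.
Extended square: 0.05608/0.00833333 → 6, 0.03947/0.00416667 → 9; chars 69.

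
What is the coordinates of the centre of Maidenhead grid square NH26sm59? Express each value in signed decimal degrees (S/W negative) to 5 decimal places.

-13.46042, 85.54583

Field N=13, H=7: +13·20° lon, +7·10° lat → SW at lon 80°, lat -20°.
Square 2, 6: +2·2° lon, +6·1° lat → SW at lon 84°, lat -14°.
Subsquare s=18, m=12: +18·0.0833333° lon, +12·0.0416667° lat → SW at lon 85.5°, lat -13.5°.
Extended square 5, 9: +5·0.00833333° lon, +9·0.00416667° lat → SW at lon 85.5417°, lat -13.4625°.
Cell spans 0.00833333° lon × 0.00416667° lat. Centre is SW corner plus half of each.
latitude -13.46042, longitude 85.54583.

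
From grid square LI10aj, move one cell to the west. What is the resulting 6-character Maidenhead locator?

Longitude subsquare a = 0; −1 → -1, wraps to 23 = x, carry into square.
Longitude square 1; −1 → 0.
The latitude characters are unchanged.

LI00xj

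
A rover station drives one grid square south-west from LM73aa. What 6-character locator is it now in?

Longitude subsquare a = 0; −1 → -1, wraps to 23 = x, carry into square.
Longitude square 7; −1 → 6.
Latitude subsquare a = 0; −1 → -1, wraps to 23 = x, carry into square.
Latitude square 3; −1 → 2.

LM62xx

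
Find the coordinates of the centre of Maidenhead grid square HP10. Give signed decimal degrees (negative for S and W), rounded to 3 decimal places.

Field H=7, P=15: +7·20° lon, +15·10° lat → SW at lon -40°, lat 60°.
Square 1, 0: +1·2° lon, +0·1° lat → SW at lon -38°, lat 60°.
Cell spans 2° lon × 1° lat. Centre is SW corner plus half of each.
latitude 60.500, longitude -37.000.

60.500, -37.000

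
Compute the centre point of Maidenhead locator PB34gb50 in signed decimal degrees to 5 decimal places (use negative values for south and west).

Field P=15, B=1: +15·20° lon, +1·10° lat → SW at lon 120°, lat -80°.
Square 3, 4: +3·2° lon, +4·1° lat → SW at lon 126°, lat -76°.
Subsquare g=6, b=1: +6·0.0833333° lon, +1·0.0416667° lat → SW at lon 126.5°, lat -75.9583°.
Extended square 5, 0: +5·0.00833333° lon, +0·0.00416667° lat → SW at lon 126.542°, lat -75.9583°.
Cell spans 0.00833333° lon × 0.00416667° lat. Centre is SW corner plus half of each.
latitude -75.95625, longitude 126.54583.

-75.95625, 126.54583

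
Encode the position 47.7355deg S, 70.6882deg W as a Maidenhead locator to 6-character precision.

Offset from 180°W / 90°S: lon 109.3118°, lat 42.2645°.
Field: lon ⌊109.3118/20⌋ = 5 → F; lat ⌊42.2645/10⌋ = 4 → E.
Square: lon ⌊9.3118/2⌋ = 4; lat ⌊2.2645/1⌋ = 2.
Subsquare: lon ⌊1.3118/0.0833333⌋ = 15 → p; lat ⌊0.2645/0.0416667⌋ = 6 → g.

FE42pg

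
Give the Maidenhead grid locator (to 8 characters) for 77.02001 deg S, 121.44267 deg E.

Offset from 180°W / 90°S: lon 301.44267°, lat 12.97999°.
Field: lon ⌊301.44267/20⌋ = 15 → P; lat ⌊12.97999/10⌋ = 1 → B.
Square: lon ⌊1.44267/2⌋ = 0; lat ⌊2.97999/1⌋ = 2.
Subsquare: lon ⌊1.44267/0.0833333⌋ = 17 → r; lat ⌊0.97999/0.0416667⌋ = 23 → x.
Extended square: lon ⌊0.02600/0.00833333⌋ = 3; lat ⌊0.02166/0.00416667⌋ = 5.

PB02rx35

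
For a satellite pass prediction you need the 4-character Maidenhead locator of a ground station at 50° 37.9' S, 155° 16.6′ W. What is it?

BD29

Add 180° to longitude and 90° to latitude: 24.72, 39.37.
Field (20°×10°, letters A–R): lon ⌊24.72/20⌋ = 1 → B; lat ⌊39.37/10⌋ = 3 → D.
Square (2°×1°, digits 0–9): lon ⌊4.72/2⌋ = 2; lat ⌊9.37/1⌋ = 9.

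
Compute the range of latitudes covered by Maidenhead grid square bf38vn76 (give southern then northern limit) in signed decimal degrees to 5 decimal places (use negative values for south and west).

-31.43333, -31.42917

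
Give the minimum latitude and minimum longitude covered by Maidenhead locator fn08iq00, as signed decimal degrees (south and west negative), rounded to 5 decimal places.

48.66667, -79.33333

Field F=5, N=13: +5·20° lon, +13·10° lat → SW at lon -80°, lat 40°.
Square 0, 8: +0·2° lon, +8·1° lat → SW at lon -80°, lat 48°.
Subsquare i=8, q=16: +8·0.0833333° lon, +16·0.0416667° lat → SW at lon -79.3333°, lat 48.6667°.
Extended square 0, 0: +0·0.00833333° lon, +0·0.00416667° lat → SW at lon -79.3333°, lat 48.6667°.
latitude 48.66667, longitude -79.33333.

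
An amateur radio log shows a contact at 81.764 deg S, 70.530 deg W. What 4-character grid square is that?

FA48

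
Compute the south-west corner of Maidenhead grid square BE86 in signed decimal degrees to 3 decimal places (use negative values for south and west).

Field B=1, E=4: +1·20° lon, +4·10° lat → SW at lon -160°, lat -50°.
Square 8, 6: +8·2° lon, +6·1° lat → SW at lon -144°, lat -44°.
latitude -44.000, longitude -144.000.

-44.000, -144.000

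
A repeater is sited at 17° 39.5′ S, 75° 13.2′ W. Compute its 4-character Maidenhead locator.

Add 180° to longitude and 90° to latitude: 104.78, 72.34.
Field: lon ⌊104.78/20⌋ = 5 → F; lat ⌊72.34/10⌋ = 7 → H.
Square: lon ⌊4.78/2⌋ = 2; lat ⌊2.34/1⌋ = 2.

FH22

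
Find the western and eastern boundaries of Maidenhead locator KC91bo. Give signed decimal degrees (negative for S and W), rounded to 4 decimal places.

38.0833, 38.1667

Field K=10, C=2: +10·20° lon, +2·10° lat → SW at lon 20°, lat -70°.
Square 9, 1: +9·2° lon, +1·1° lat → SW at lon 38°, lat -69°.
Subsquare b=1, o=14: +1·0.0833333° lon, +14·0.0416667° lat → SW at lon 38.0833°, lat -68.4167°.
Cell spans 0.0833333° lon × 0.0416667° lat.
west 38.0833, east 38.1667.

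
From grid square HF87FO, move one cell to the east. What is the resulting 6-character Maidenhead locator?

Longitude subsquare f = 5; +1 → 6 = g.
The latitude characters are unchanged.

HF87go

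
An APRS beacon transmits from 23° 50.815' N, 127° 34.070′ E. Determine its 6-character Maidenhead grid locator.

PL33su

Offset from 180°W / 90°S: lon 307.5678°, lat 113.8469°.
Field: lon ⌊307.5678/20⌋ = 15 → P; lat ⌊113.8469/10⌋ = 11 → L.
Square: lon ⌊7.5678/2⌋ = 3; lat ⌊3.8469/1⌋ = 3.
Subsquare: lon ⌊1.5678/0.0833333⌋ = 18 → s; lat ⌊0.8469/0.0416667⌋ = 20 → u.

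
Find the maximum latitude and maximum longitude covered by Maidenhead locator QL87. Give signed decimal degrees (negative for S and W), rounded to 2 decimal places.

28.00, 158.00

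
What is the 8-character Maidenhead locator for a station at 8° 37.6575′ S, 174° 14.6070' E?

Offset from 180°W / 90°S: lon 354.24345°, lat 81.37238°.
Field (20°×10°, letters A–R): lon ⌊354.24345/20⌋ = 17 → R; lat ⌊81.37238/10⌋ = 8 → I.
Square (2°×1°, digits 0–9): lon ⌊14.24345/2⌋ = 7; lat ⌊1.37238/1⌋ = 1.
Subsquare (5′×2.5′, letters a–x): lon ⌊0.24345/0.0833333⌋ = 2 → c; lat ⌊0.37238/0.0416667⌋ = 8 → i.
Extended square (30″×15″, digits 0–9): lon ⌊0.07678/0.00833333⌋ = 9; lat ⌊0.03904/0.00416667⌋ = 9.

RI71ci99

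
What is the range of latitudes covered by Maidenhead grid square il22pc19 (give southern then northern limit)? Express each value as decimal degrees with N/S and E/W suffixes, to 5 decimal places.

22.12083° N, 22.12500° N

Field I=8, L=11: +8·20° lon, +11·10° lat → SW at lon -20°, lat 20°.
Square 2, 2: +2·2° lon, +2·1° lat → SW at lon -16°, lat 22°.
Subsquare p=15, c=2: +15·0.0833333° lon, +2·0.0416667° lat → SW at lon -14.75°, lat 22.0833°.
Extended square 1, 9: +1·0.00833333° lon, +9·0.00416667° lat → SW at lon -14.7417°, lat 22.1208°.
Cell spans 0.00833333° lon × 0.00416667° lat.
south 22.12083° N, north 22.12500° N.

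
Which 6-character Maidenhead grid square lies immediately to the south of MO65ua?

MO64ux

Latitude subsquare a = 0; −1 → -1, wraps to 23 = x, carry into square.
Latitude square 5; −1 → 4.
The longitude characters are unchanged.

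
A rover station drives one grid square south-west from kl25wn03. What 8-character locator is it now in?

Longitude extended square 0; −1 → -1, wraps to 9, carry into subsquare.
Longitude subsquare w = 22; −1 → 21 = v.
Latitude extended square 3; −1 → 2.

KL25vn92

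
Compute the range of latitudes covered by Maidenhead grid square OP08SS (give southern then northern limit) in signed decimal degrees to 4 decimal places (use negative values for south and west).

Field O=14, P=15: +14·20° lon, +15·10° lat → SW at lon 100°, lat 60°.
Square 0, 8: +0·2° lon, +8·1° lat → SW at lon 100°, lat 68°.
Subsquare s=18, s=18: +18·0.0833333° lon, +18·0.0416667° lat → SW at lon 101.5°, lat 68.75°.
Cell spans 0.0833333° lon × 0.0416667° lat.
south 68.7500, north 68.7917.

68.7500, 68.7917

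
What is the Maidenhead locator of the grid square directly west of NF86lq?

NF86kq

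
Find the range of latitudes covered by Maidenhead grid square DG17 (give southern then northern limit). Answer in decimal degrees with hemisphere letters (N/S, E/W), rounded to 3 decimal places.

23.000° S, 22.000° S

Field D=3, G=6: +3·20° lon, +6·10° lat → SW at lon -120°, lat -30°.
Square 1, 7: +1·2° lon, +7·1° lat → SW at lon -118°, lat -23°.
Cell spans 2° lon × 1° lat.
south 23.000° S, north 22.000° S.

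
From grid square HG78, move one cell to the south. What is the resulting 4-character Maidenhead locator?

HG77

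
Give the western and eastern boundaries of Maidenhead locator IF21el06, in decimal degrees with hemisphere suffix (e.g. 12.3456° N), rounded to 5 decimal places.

Field I=8, F=5: +8·20° lon, +5·10° lat → SW at lon -20°, lat -40°.
Square 2, 1: +2·2° lon, +1·1° lat → SW at lon -16°, lat -39°.
Subsquare e=4, l=11: +4·0.0833333° lon, +11·0.0416667° lat → SW at lon -15.6667°, lat -38.5417°.
Extended square 0, 6: +0·0.00833333° lon, +6·0.00416667° lat → SW at lon -15.6667°, lat -38.5167°.
Cell spans 0.00833333° lon × 0.00416667° lat.
west 15.66667° W, east 15.65833° W.

15.66667° W, 15.65833° W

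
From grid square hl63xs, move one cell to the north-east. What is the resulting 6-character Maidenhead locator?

HL73at

Longitude subsquare x = 23; +1 → 24, wraps to 0 = a, carry into square.
Longitude square 6; +1 → 7.
Latitude subsquare s = 18; +1 → 19 = t.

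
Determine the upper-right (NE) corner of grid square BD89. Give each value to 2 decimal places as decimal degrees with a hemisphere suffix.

50.00° S, 142.00° W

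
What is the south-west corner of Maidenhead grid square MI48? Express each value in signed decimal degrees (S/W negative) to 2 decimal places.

-2.00, 68.00

Field M=12, I=8: +12·20° lon, +8·10° lat → SW at lon 60°, lat -10°.
Square 4, 8: +4·2° lon, +8·1° lat → SW at lon 68°, lat -2°.
latitude -2.00, longitude 68.00.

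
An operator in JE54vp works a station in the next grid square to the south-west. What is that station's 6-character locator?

JE54uo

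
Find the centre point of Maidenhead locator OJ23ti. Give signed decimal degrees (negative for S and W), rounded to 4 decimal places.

3.3542, 105.6250

Field O=14, J=9: +14·20° lon, +9·10° lat → SW at lon 100°, lat 0°.
Square 2, 3: +2·2° lon, +3·1° lat → SW at lon 104°, lat 3°.
Subsquare t=19, i=8: +19·0.0833333° lon, +8·0.0416667° lat → SW at lon 105.583°, lat 3.33333°.
Cell spans 0.0833333° lon × 0.0416667° lat. Centre is SW corner plus half of each.
latitude 3.3542, longitude 105.6250.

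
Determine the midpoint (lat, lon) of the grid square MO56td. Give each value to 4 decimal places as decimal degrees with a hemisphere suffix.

Field M=12, O=14: +12·20° lon, +14·10° lat → SW at lon 60°, lat 50°.
Square 5, 6: +5·2° lon, +6·1° lat → SW at lon 70°, lat 56°.
Subsquare t=19, d=3: +19·0.0833333° lon, +3·0.0416667° lat → SW at lon 71.5833°, lat 56.125°.
Cell spans 0.0833333° lon × 0.0416667° lat. Centre is SW corner plus half of each.
latitude 56.1458° N, longitude 71.6250° E.

56.1458° N, 71.6250° E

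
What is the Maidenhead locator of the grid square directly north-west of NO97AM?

NO87xn

Longitude subsquare a = 0; −1 → -1, wraps to 23 = x, carry into square.
Longitude square 9; −1 → 8.
Latitude subsquare m = 12; +1 → 13 = n.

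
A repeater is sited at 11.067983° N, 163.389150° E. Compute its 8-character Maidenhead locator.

Add 180° to longitude and 90° to latitude: 343.38915, 101.06798.
Field: lon ⌊343.38915/20⌋ = 17 → R; lat ⌊101.06798/10⌋ = 10 → K.
Square: lon ⌊3.38915/2⌋ = 1; lat ⌊1.06798/1⌋ = 1.
Subsquare: lon ⌊1.38915/0.0833333⌋ = 16 → q; lat ⌊0.06798/0.0416667⌋ = 1 → b.
Extended square: lon ⌊0.05582/0.00833333⌋ = 6; lat ⌊0.02632/0.00416667⌋ = 6.

RK11qb66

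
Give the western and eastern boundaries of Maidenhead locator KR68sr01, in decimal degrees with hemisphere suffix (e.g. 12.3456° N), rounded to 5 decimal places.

Field K=10, R=17: +10·20° lon, +17·10° lat → SW at lon 20°, lat 80°.
Square 6, 8: +6·2° lon, +8·1° lat → SW at lon 32°, lat 88°.
Subsquare s=18, r=17: +18·0.0833333° lon, +17·0.0416667° lat → SW at lon 33.5°, lat 88.7083°.
Extended square 0, 1: +0·0.00833333° lon, +1·0.00416667° lat → SW at lon 33.5°, lat 88.7125°.
Cell spans 0.00833333° lon × 0.00416667° lat.
west 33.50000° E, east 33.50833° E.

33.50000° E, 33.50833° E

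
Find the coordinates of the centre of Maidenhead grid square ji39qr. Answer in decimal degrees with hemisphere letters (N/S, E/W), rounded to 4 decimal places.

Field J=9, I=8: +9·20° lon, +8·10° lat → SW at lon 0°, lat -10°.
Square 3, 9: +3·2° lon, +9·1° lat → SW at lon 6°, lat -1°.
Subsquare q=16, r=17: +16·0.0833333° lon, +17·0.0416667° lat → SW at lon 7.33333°, lat -0.291667°.
Cell spans 0.0833333° lon × 0.0416667° lat. Centre is SW corner plus half of each.
latitude 0.2708° S, longitude 7.3750° E.

0.2708° S, 7.3750° E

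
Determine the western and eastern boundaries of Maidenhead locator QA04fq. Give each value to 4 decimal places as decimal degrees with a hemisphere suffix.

Field Q=16, A=0: +16·20° lon, +0·10° lat → SW at lon 140°, lat -90°.
Square 0, 4: +0·2° lon, +4·1° lat → SW at lon 140°, lat -86°.
Subsquare f=5, q=16: +5·0.0833333° lon, +16·0.0416667° lat → SW at lon 140.417°, lat -85.3333°.
Cell spans 0.0833333° lon × 0.0416667° lat.
west 140.4167° E, east 140.5000° E.

140.4167° E, 140.5000° E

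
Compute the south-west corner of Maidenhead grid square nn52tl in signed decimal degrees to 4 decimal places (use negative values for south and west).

42.4583, 91.5833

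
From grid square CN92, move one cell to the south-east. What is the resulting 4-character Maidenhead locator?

Longitude square 9; +1 → 10, wraps to 0, carry into field.
Longitude field C = 2; +1 → 3 = D.
Latitude square 2; −1 → 1.

DN01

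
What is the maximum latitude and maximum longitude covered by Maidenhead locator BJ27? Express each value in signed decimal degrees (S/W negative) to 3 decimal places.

Field B=1, J=9: +1·20° lon, +9·10° lat → SW at lon -160°, lat 0°.
Square 2, 7: +2·2° lon, +7·1° lat → SW at lon -156°, lat 7°.
Cell spans 2° lon × 1° lat. NE corner is SW corner plus one full cell.
latitude 8.000, longitude -154.000.

8.000, -154.000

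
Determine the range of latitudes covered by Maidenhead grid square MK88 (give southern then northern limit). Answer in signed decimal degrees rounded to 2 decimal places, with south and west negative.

18.00, 19.00

Field M=12, K=10: +12·20° lon, +10·10° lat → SW at lon 60°, lat 10°.
Square 8, 8: +8·2° lon, +8·1° lat → SW at lon 76°, lat 18°.
Cell spans 2° lon × 1° lat.
south 18.00, north 19.00.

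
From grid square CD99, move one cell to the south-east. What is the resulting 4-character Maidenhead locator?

Longitude square 9; +1 → 10, wraps to 0, carry into field.
Longitude field C = 2; +1 → 3 = D.
Latitude square 9; −1 → 8.

DD08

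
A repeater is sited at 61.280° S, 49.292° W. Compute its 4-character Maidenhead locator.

Offset from 180°W / 90°S: lon 130.71°, lat 28.72°.
Field: 130.71/20 → 6 → G, 28.72/10 → 2 → C; chars GC.
Square: 10.71/2 → 5, 8.72/1 → 8; chars 58.

GC58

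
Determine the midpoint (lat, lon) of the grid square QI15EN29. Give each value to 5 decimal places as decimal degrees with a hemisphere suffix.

4.41875° S, 142.35417° E

Field Q=16, I=8: +16·20° lon, +8·10° lat → SW at lon 140°, lat -10°.
Square 1, 5: +1·2° lon, +5·1° lat → SW at lon 142°, lat -5°.
Subsquare e=4, n=13: +4·0.0833333° lon, +13·0.0416667° lat → SW at lon 142.333°, lat -4.45833°.
Extended square 2, 9: +2·0.00833333° lon, +9·0.00416667° lat → SW at lon 142.35°, lat -4.42083°.
Cell spans 0.00833333° lon × 0.00416667° lat. Centre is SW corner plus half of each.
latitude 4.41875° S, longitude 142.35417° E.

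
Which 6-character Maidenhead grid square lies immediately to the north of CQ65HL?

CQ65hm

Latitude subsquare l = 11; +1 → 12 = m.
The longitude characters are unchanged.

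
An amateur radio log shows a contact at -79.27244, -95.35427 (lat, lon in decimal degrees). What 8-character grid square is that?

EB20hr74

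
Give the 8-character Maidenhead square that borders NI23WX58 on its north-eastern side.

NI23wx69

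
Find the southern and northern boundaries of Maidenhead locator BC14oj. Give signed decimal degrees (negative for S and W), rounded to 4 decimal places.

Field B=1, C=2: +1·20° lon, +2·10° lat → SW at lon -160°, lat -70°.
Square 1, 4: +1·2° lon, +4·1° lat → SW at lon -158°, lat -66°.
Subsquare o=14, j=9: +14·0.0833333° lon, +9·0.0416667° lat → SW at lon -156.833°, lat -65.625°.
Cell spans 0.0833333° lon × 0.0416667° lat.
south -65.6250, north -65.5833.

-65.6250, -65.5833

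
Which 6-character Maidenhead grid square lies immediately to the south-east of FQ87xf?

Longitude subsquare x = 23; +1 → 24, wraps to 0 = a, carry into square.
Longitude square 8; +1 → 9.
Latitude subsquare f = 5; −1 → 4 = e.

FQ97ae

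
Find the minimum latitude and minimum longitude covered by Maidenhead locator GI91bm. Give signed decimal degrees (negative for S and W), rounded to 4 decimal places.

-8.5000, -41.9167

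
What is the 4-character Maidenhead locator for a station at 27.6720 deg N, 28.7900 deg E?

Add 180° to longitude and 90° to latitude: 208.79, 117.67.
Field: 208.79/20 → 10 → K, 117.67/10 → 11 → L; chars KL.
Square: 8.79/2 → 4, 7.67/1 → 7; chars 47.

KL47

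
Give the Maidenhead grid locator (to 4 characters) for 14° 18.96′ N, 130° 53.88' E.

Add 180° to longitude and 90° to latitude: 310.90, 104.32.
Field: 310.90/20 → 15 → P, 104.32/10 → 10 → K; chars PK.
Square: 10.90/2 → 5, 4.32/1 → 4; chars 54.

PK54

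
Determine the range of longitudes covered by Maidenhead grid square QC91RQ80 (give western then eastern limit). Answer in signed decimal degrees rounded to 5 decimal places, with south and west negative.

159.48333, 159.49167

Field Q=16, C=2: +16·20° lon, +2·10° lat → SW at lon 140°, lat -70°.
Square 9, 1: +9·2° lon, +1·1° lat → SW at lon 158°, lat -69°.
Subsquare r=17, q=16: +17·0.0833333° lon, +16·0.0416667° lat → SW at lon 159.417°, lat -68.3333°.
Extended square 8, 0: +8·0.00833333° lon, +0·0.00416667° lat → SW at lon 159.483°, lat -68.3333°.
Cell spans 0.00833333° lon × 0.00416667° lat.
west 159.48333, east 159.49167.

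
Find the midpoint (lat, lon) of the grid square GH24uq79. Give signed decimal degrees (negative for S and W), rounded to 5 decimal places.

-15.29375, -54.27083

Field G=6, H=7: +6·20° lon, +7·10° lat → SW at lon -60°, lat -20°.
Square 2, 4: +2·2° lon, +4·1° lat → SW at lon -56°, lat -16°.
Subsquare u=20, q=16: +20·0.0833333° lon, +16·0.0416667° lat → SW at lon -54.3333°, lat -15.3333°.
Extended square 7, 9: +7·0.00833333° lon, +9·0.00416667° lat → SW at lon -54.275°, lat -15.2958°.
Cell spans 0.00833333° lon × 0.00416667° lat. Centre is SW corner plus half of each.
latitude -15.29375, longitude -54.27083.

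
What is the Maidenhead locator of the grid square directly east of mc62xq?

MC72aq

Longitude subsquare x = 23; +1 → 24, wraps to 0 = a, carry into square.
Longitude square 6; +1 → 7.
The latitude characters are unchanged.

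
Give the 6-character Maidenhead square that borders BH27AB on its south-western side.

BH17xa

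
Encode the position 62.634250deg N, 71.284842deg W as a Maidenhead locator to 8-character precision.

Add 180° to longitude and 90° to latitude: 108.71516, 152.63425.
Field: lon ⌊108.71516/20⌋ = 5 → F; lat ⌊152.63425/10⌋ = 15 → P.
Square: lon ⌊8.71516/2⌋ = 4; lat ⌊2.63425/1⌋ = 2.
Subsquare: lon ⌊0.71516/0.0833333⌋ = 8 → i; lat ⌊0.63425/0.0416667⌋ = 15 → p.
Extended square: lon ⌊0.04849/0.00833333⌋ = 5; lat ⌊0.00925/0.00416667⌋ = 2.

FP42ip52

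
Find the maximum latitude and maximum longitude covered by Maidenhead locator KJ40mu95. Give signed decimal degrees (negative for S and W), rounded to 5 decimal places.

0.85833, 29.08333

Field K=10, J=9: +10·20° lon, +9·10° lat → SW at lon 20°, lat 0°.
Square 4, 0: +4·2° lon, +0·1° lat → SW at lon 28°, lat 0°.
Subsquare m=12, u=20: +12·0.0833333° lon, +20·0.0416667° lat → SW at lon 29°, lat 0.833333°.
Extended square 9, 5: +9·0.00833333° lon, +5·0.00416667° lat → SW at lon 29.075°, lat 0.854167°.
Cell spans 0.00833333° lon × 0.00416667° lat. NE corner is SW corner plus one full cell.
latitude 0.85833, longitude 29.08333.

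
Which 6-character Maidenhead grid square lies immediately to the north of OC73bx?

Latitude subsquare x = 23; +1 → 24, wraps to 0 = a, carry into square.
Latitude square 3; +1 → 4.
The longitude characters are unchanged.

OC74ba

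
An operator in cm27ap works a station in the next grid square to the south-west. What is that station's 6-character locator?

CM17xo

Longitude subsquare a = 0; −1 → -1, wraps to 23 = x, carry into square.
Longitude square 2; −1 → 1.
Latitude subsquare p = 15; −1 → 14 = o.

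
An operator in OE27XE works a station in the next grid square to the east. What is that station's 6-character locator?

OE37ae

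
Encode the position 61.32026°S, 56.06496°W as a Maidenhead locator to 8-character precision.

GC18xq23

Shift to the Maidenhead origin (180°W, 90°S): lon 123.93504, lat 28.67974.
Field: lon ⌊123.93504/20⌋ = 6 → G; lat ⌊28.67974/10⌋ = 2 → C.
Square: lon ⌊3.93504/2⌋ = 1; lat ⌊8.67974/1⌋ = 8.
Subsquare: lon ⌊1.93504/0.0833333⌋ = 23 → x; lat ⌊0.67974/0.0416667⌋ = 16 → q.
Extended square: lon ⌊0.01837/0.00833333⌋ = 2; lat ⌊0.01307/0.00416667⌋ = 3.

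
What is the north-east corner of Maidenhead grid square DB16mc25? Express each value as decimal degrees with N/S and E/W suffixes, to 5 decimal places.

Field D=3, B=1: +3·20° lon, +1·10° lat → SW at lon -120°, lat -80°.
Square 1, 6: +1·2° lon, +6·1° lat → SW at lon -118°, lat -74°.
Subsquare m=12, c=2: +12·0.0833333° lon, +2·0.0416667° lat → SW at lon -117°, lat -73.9167°.
Extended square 2, 5: +2·0.00833333° lon, +5·0.00416667° lat → SW at lon -116.983°, lat -73.8958°.
Cell spans 0.00833333° lon × 0.00416667° lat. NE corner is SW corner plus one full cell.
latitude 73.89167° S, longitude 116.97500° W.

73.89167° S, 116.97500° W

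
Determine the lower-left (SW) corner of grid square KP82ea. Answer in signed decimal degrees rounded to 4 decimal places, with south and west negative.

62.0000, 36.3333

Field K=10, P=15: +10·20° lon, +15·10° lat → SW at lon 20°, lat 60°.
Square 8, 2: +8·2° lon, +2·1° lat → SW at lon 36°, lat 62°.
Subsquare e=4, a=0: +4·0.0833333° lon, +0·0.0416667° lat → SW at lon 36.3333°, lat 62°.
latitude 62.0000, longitude 36.3333.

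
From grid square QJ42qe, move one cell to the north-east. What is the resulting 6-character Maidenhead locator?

QJ42rf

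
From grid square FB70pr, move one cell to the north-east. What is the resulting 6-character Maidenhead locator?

FB70qs

Longitude subsquare p = 15; +1 → 16 = q.
Latitude subsquare r = 17; +1 → 18 = s.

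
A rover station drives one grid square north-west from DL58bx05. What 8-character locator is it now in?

Longitude extended square 0; −1 → -1, wraps to 9, carry into subsquare.
Longitude subsquare b = 1; −1 → 0 = a.
Latitude extended square 5; +1 → 6.

DL58ax96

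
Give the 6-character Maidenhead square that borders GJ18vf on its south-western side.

Longitude subsquare v = 21; −1 → 20 = u.
Latitude subsquare f = 5; −1 → 4 = e.

GJ18ue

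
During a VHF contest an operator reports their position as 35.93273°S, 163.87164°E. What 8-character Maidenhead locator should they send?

RF14wb46

Shift to the Maidenhead origin (180°W, 90°S): lon 343.87164, lat 54.06727.
Field: 343.87164/20 → 17 → R, 54.06727/10 → 5 → F; chars RF.
Square: 3.87164/2 → 1, 4.06727/1 → 4; chars 14.
Subsquare: 1.87164/0.0833333 → 22 → w, 0.06727/0.0416667 → 1 → b; chars wb.
Extended square: 0.03831/0.00833333 → 4, 0.02560/0.00416667 → 6; chars 46.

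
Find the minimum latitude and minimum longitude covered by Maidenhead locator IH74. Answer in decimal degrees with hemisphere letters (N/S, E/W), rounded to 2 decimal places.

Field I=8, H=7: +8·20° lon, +7·10° lat → SW at lon -20°, lat -20°.
Square 7, 4: +7·2° lon, +4·1° lat → SW at lon -6°, lat -16°.
latitude 16.00° S, longitude 6.00° W.

16.00° S, 6.00° W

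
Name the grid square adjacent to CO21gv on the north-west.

CO21fw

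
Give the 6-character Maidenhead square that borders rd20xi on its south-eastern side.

RD30ah

Longitude subsquare x = 23; +1 → 24, wraps to 0 = a, carry into square.
Longitude square 2; +1 → 3.
Latitude subsquare i = 8; −1 → 7 = h.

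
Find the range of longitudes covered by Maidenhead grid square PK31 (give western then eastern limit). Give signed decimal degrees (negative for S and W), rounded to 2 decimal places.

Field P=15, K=10: +15·20° lon, +10·10° lat → SW at lon 120°, lat 10°.
Square 3, 1: +3·2° lon, +1·1° lat → SW at lon 126°, lat 11°.
Cell spans 2° lon × 1° lat.
west 126.00, east 128.00.

126.00, 128.00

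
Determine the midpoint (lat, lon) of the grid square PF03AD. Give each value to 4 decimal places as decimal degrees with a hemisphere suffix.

Field P=15, F=5: +15·20° lon, +5·10° lat → SW at lon 120°, lat -40°.
Square 0, 3: +0·2° lon, +3·1° lat → SW at lon 120°, lat -37°.
Subsquare a=0, d=3: +0·0.0833333° lon, +3·0.0416667° lat → SW at lon 120°, lat -36.875°.
Cell spans 0.0833333° lon × 0.0416667° lat. Centre is SW corner plus half of each.
latitude 36.8542° S, longitude 120.0417° E.

36.8542° S, 120.0417° E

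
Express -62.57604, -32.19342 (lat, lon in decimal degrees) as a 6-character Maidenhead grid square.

HC37vk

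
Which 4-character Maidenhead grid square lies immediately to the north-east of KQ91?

LQ02

Longitude square 9; +1 → 10, wraps to 0, carry into field.
Longitude field K = 10; +1 → 11 = L.
Latitude square 1; +1 → 2.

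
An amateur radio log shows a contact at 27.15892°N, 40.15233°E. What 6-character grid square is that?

LL07bd

Offset from 180°W / 90°S: lon 220.1523°, lat 117.1589°.
Field: 220.1523/20 → 11 → L, 117.1589/10 → 11 → L; chars LL.
Square: 0.1523/2 → 0, 7.1589/1 → 7; chars 07.
Subsquare: 0.1523/0.0833333 → 1 → b, 0.1589/0.0416667 → 3 → d; chars bd.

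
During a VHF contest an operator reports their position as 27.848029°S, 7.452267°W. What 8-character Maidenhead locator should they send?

IG62gd56

Add 180° to longitude and 90° to latitude: 172.54773, 62.15197.
Field (20°×10°, letters A–R): 172.54773/20 → 8 → I, 62.15197/10 → 6 → G; chars IG.
Square (2°×1°, digits 0–9): 12.54773/2 → 6, 2.15197/1 → 2; chars 62.
Subsquare (5′×2.5′, letters a–x): 0.54773/0.0833333 → 6 → g, 0.15197/0.0416667 → 3 → d; chars gd.
Extended square (30″×15″, digits 0–9): 0.04773/0.00833333 → 5, 0.02697/0.00416667 → 6; chars 56.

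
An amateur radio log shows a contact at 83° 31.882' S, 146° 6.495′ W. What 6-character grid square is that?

BA66wl

Add 180° to longitude and 90° to latitude: 33.8918, 6.4686.
Field: 33.8918/20 → 1 → B, 6.4686/10 → 0 → A; chars BA.
Square: 13.8918/2 → 6, 6.4686/1 → 6; chars 66.
Subsquare: 1.8918/0.0833333 → 22 → w, 0.4686/0.0416667 → 11 → l; chars wl.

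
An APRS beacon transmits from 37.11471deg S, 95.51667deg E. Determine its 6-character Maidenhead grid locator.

Add 180° to longitude and 90° to latitude: 275.5167, 52.8853.
Field: lon ⌊275.5167/20⌋ = 13 → N; lat ⌊52.8853/10⌋ = 5 → F.
Square: lon ⌊15.5167/2⌋ = 7; lat ⌊2.8853/1⌋ = 2.
Subsquare: lon ⌊1.5167/0.0833333⌋ = 18 → s; lat ⌊0.8853/0.0416667⌋ = 21 → v.

NF72sv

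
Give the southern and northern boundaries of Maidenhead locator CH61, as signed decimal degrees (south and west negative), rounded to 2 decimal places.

Field C=2, H=7: +2·20° lon, +7·10° lat → SW at lon -140°, lat -20°.
Square 6, 1: +6·2° lon, +1·1° lat → SW at lon -128°, lat -19°.
Cell spans 2° lon × 1° lat.
south -19.00, north -18.00.

-19.00, -18.00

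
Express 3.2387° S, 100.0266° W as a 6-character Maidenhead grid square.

Shift to the Maidenhead origin (180°W, 90°S): lon 79.9734, lat 86.7613.
Field (20°×10°, letters A–R): 79.9734/20 → 3 → D, 86.7613/10 → 8 → I; chars DI.
Square (2°×1°, digits 0–9): 19.9734/2 → 9, 6.7613/1 → 6; chars 96.
Subsquare (5′×2.5′, letters a–x): 1.9734/0.0833333 → 23 → x, 0.7613/0.0416667 → 18 → s; chars xs.

DI96xs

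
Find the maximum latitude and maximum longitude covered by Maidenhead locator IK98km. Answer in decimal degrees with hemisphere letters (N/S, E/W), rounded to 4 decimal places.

18.5417° N, 1.0833° W

Field I=8, K=10: +8·20° lon, +10·10° lat → SW at lon -20°, lat 10°.
Square 9, 8: +9·2° lon, +8·1° lat → SW at lon -2°, lat 18°.
Subsquare k=10, m=12: +10·0.0833333° lon, +12·0.0416667° lat → SW at lon -1.16667°, lat 18.5°.
Cell spans 0.0833333° lon × 0.0416667° lat. NE corner is SW corner plus one full cell.
latitude 18.5417° N, longitude 1.0833° W.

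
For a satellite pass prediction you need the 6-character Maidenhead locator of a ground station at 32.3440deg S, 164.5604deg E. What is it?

Add 180° to longitude and 90° to latitude: 344.5604, 57.6560.
Field: lon ⌊344.5604/20⌋ = 17 → R; lat ⌊57.6560/10⌋ = 5 → F.
Square: lon ⌊4.5604/2⌋ = 2; lat ⌊7.6560/1⌋ = 7.
Subsquare: lon ⌊0.5604/0.0833333⌋ = 6 → g; lat ⌊0.6560/0.0416667⌋ = 15 → p.

RF27gp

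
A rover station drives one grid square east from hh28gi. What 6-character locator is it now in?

Longitude subsquare g = 6; +1 → 7 = h.
The latitude characters are unchanged.

HH28hi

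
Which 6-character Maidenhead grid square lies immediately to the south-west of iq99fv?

IQ99eu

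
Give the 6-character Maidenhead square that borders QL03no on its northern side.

QL03np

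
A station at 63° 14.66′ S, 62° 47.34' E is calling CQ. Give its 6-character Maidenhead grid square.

MC16js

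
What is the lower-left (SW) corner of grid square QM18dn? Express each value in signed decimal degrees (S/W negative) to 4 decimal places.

38.5417, 142.2500

Field Q=16, M=12: +16·20° lon, +12·10° lat → SW at lon 140°, lat 30°.
Square 1, 8: +1·2° lon, +8·1° lat → SW at lon 142°, lat 38°.
Subsquare d=3, n=13: +3·0.0833333° lon, +13·0.0416667° lat → SW at lon 142.25°, lat 38.5417°.
latitude 38.5417, longitude 142.2500.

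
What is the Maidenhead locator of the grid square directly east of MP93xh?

NP03ah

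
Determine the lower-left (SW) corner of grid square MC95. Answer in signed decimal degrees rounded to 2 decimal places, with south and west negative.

-65.00, 78.00

Field M=12, C=2: +12·20° lon, +2·10° lat → SW at lon 60°, lat -70°.
Square 9, 5: +9·2° lon, +5·1° lat → SW at lon 78°, lat -65°.
latitude -65.00, longitude 78.00.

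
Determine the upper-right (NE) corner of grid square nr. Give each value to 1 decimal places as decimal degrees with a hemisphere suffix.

90.0° N, 100.0° E

Field N=13, R=17: +13·20° lon, +17·10° lat → SW at lon 80°, lat 80°.
Cell spans 20° lon × 10° lat. NE corner is SW corner plus one full cell.
latitude 90.0° N, longitude 100.0° E.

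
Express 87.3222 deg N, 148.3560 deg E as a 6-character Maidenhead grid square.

QR47eh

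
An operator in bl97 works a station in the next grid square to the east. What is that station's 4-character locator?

CL07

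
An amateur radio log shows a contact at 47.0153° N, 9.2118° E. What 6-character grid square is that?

JN47oa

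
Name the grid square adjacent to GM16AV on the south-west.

GM06xu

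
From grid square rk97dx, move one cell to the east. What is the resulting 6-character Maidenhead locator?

RK97ex

Longitude subsquare d = 3; +1 → 4 = e.
The latitude characters are unchanged.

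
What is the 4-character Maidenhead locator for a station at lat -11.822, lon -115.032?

Offset from 180°W / 90°S: lon 64.97°, lat 78.18°.
Field (20°×10°, letters A–R): 64.97/20 → 3 → D, 78.18/10 → 7 → H; chars DH.
Square (2°×1°, digits 0–9): 4.97/2 → 2, 8.18/1 → 8; chars 28.

DH28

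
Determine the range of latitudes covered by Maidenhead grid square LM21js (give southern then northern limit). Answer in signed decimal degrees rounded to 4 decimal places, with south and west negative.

Field L=11, M=12: +11·20° lon, +12·10° lat → SW at lon 40°, lat 30°.
Square 2, 1: +2·2° lon, +1·1° lat → SW at lon 44°, lat 31°.
Subsquare j=9, s=18: +9·0.0833333° lon, +18·0.0416667° lat → SW at lon 44.75°, lat 31.75°.
Cell spans 0.0833333° lon × 0.0416667° lat.
south 31.7500, north 31.7917.

31.7500, 31.7917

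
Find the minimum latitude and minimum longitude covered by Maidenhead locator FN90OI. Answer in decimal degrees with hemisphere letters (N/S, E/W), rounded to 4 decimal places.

40.3333° N, 60.8333° W

Field F=5, N=13: +5·20° lon, +13·10° lat → SW at lon -80°, lat 40°.
Square 9, 0: +9·2° lon, +0·1° lat → SW at lon -62°, lat 40°.
Subsquare o=14, i=8: +14·0.0833333° lon, +8·0.0416667° lat → SW at lon -60.8333°, lat 40.3333°.
latitude 40.3333° N, longitude 60.8333° W.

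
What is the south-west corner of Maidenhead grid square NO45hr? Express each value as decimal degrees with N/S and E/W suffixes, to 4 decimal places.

55.7083° N, 88.5833° E

Field N=13, O=14: +13·20° lon, +14·10° lat → SW at lon 80°, lat 50°.
Square 4, 5: +4·2° lon, +5·1° lat → SW at lon 88°, lat 55°.
Subsquare h=7, r=17: +7·0.0833333° lon, +17·0.0416667° lat → SW at lon 88.5833°, lat 55.7083°.
latitude 55.7083° N, longitude 88.5833° E.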